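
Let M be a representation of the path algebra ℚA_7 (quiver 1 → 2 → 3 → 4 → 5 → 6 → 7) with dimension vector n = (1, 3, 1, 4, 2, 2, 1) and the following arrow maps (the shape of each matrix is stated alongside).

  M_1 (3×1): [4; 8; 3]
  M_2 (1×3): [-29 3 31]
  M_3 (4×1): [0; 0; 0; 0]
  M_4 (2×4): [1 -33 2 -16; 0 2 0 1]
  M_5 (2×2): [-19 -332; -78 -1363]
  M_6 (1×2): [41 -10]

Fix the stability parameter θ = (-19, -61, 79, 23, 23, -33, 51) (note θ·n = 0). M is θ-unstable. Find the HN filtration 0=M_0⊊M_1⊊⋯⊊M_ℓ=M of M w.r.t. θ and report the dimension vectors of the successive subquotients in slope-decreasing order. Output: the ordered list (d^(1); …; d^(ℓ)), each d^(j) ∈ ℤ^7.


Via rank(M_{q-1}∘⋯∘M_p): M ≅ I[1,3], I[2,2]^2, I[4,4]^2, I[4,6], I[4,7].
μ_θ-semistable layers: μ^(1)=79; μ^(2)=51; μ^(3)=23; μ^(4)=13/3; μ^(5)=-40; μ^(6)=-61

((0, 0, 1, 0, 0, 0, 0); (0, 0, 0, 0, 0, 0, 1); (0, 0, 0, 2, 0, 0, 0); (0, 0, 0, 2, 2, 2, 0); (1, 1, 0, 0, 0, 0, 0); (0, 2, 0, 0, 0, 0, 0))


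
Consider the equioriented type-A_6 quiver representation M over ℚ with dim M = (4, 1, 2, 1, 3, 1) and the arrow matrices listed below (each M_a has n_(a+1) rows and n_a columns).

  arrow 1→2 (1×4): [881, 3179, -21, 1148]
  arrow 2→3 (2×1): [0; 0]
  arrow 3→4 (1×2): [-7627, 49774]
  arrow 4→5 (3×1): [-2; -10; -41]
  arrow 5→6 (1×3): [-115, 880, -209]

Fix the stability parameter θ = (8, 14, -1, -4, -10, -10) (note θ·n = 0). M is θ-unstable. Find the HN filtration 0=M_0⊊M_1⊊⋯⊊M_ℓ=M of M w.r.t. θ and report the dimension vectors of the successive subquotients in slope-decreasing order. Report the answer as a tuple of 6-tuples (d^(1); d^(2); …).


Barcode: M ≅ I[1,1]^3, I[1,2], I[3,3], I[3,6], I[5,5]^2. HN layers by μ_θ (5 steps, strictly decreasing):
  μ^(1)=14; μ^(2)=8; μ^(3)=-1; μ^(4)=-25/4; μ^(5)=-10

((0, 1, 0, 0, 0, 0); (4, 0, 0, 0, 0, 0); (0, 0, 1, 0, 0, 0); (0, 0, 1, 1, 1, 1); (0, 0, 0, 0, 2, 0))


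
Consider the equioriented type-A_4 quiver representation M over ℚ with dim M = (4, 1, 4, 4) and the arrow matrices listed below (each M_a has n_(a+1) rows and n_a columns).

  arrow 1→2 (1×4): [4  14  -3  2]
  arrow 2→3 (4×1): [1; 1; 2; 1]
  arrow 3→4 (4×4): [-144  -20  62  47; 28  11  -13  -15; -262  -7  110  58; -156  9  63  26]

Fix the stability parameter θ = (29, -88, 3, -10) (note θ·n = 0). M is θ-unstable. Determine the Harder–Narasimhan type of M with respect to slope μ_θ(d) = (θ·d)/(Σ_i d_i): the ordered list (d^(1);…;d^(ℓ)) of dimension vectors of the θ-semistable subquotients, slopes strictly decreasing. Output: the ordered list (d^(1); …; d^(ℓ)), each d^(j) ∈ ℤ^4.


Barcode: M ≅ I[1,1]^3, I[1,4], I[3,4]^3. HN layers by μ_θ (3 steps, strictly decreasing):
  μ^(1)=29; μ^(2)=-7/2; μ^(3)=-59/2

((3, 0, 0, 0); (0, 0, 4, 4); (1, 1, 0, 0))


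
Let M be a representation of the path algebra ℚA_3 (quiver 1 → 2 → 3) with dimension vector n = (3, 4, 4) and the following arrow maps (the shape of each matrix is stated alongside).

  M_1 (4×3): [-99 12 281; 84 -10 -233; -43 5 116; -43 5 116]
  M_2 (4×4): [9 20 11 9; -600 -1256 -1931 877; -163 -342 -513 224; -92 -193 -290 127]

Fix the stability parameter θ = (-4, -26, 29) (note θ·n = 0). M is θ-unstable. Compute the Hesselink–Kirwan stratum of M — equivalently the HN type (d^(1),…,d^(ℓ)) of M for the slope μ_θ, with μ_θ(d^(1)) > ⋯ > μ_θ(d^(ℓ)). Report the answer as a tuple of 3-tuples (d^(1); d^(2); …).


Interval decomposition of M: I[1,3]^3, I[2,3].
HN type (ℓ=3): μ^(1)=29; μ^(2)=-15; μ^(3)=-26

((0, 0, 4); (3, 3, 0); (0, 1, 0))


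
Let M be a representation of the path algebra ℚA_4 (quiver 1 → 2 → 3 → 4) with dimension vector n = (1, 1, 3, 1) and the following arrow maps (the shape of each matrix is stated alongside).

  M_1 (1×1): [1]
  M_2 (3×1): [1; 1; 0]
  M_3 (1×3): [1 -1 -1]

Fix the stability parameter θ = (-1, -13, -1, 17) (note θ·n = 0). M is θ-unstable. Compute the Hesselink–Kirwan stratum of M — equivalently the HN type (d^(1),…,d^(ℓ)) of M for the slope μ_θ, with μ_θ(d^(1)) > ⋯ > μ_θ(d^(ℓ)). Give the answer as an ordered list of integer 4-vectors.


Interval decomposition of M: I[1,3], I[3,3], I[3,4].
HN type (ℓ=3): μ^(1)=17; μ^(2)=-1; μ^(3)=-7

((0, 0, 0, 1); (0, 0, 3, 0); (1, 1, 0, 0))


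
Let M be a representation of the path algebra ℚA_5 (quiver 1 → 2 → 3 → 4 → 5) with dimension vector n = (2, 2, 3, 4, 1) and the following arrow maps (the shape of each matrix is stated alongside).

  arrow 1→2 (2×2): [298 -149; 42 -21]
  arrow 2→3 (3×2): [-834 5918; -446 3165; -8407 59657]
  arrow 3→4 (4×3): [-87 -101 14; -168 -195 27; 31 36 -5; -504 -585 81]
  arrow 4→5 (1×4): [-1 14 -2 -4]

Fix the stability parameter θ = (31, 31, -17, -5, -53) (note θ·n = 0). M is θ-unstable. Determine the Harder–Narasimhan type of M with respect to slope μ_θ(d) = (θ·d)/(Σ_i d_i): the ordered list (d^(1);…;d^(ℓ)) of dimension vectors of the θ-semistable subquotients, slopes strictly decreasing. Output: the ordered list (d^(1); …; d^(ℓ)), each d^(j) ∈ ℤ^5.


Via rank(M_{q-1}∘⋯∘M_p): M ≅ I[1,1], I[1,5], I[2,4], I[3,3], I[4,4]^2.
μ_θ-semistable layers: μ^(1)=31; μ^(2)=3; μ^(3)=-13/5; μ^(4)=-5; μ^(5)=-17

((1, 0, 0, 0, 0); (0, 1, 1, 1, 0); (1, 1, 1, 1, 1); (0, 0, 0, 2, 0); (0, 0, 1, 0, 0))


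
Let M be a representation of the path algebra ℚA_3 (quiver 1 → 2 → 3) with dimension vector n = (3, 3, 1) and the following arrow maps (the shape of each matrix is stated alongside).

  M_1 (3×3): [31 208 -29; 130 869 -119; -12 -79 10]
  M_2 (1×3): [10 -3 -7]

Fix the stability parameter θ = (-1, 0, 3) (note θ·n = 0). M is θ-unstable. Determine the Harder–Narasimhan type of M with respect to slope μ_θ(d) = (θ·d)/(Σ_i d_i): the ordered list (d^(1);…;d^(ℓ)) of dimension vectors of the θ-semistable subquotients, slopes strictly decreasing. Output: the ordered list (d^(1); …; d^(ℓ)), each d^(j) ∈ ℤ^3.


Interval decomposition of M: I[1,2]^2, I[1,3].
HN type (ℓ=3): μ^(1)=3; μ^(2)=0; μ^(3)=-1

((0, 0, 1); (0, 3, 0); (3, 0, 0))


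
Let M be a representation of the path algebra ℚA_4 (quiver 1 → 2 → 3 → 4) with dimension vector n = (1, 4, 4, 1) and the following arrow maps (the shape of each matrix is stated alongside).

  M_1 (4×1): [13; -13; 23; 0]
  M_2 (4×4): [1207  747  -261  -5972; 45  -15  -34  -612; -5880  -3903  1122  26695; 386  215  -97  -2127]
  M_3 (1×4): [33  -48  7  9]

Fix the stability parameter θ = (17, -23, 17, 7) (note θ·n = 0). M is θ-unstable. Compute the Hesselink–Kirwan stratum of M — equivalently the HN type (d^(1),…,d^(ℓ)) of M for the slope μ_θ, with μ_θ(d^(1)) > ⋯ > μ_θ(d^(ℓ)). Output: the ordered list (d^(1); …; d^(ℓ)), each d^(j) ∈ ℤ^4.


Interval decomposition of M: I[1,3], I[2,3]^2, I[2,4].
HN type (ℓ=4): μ^(1)=17; μ^(2)=12; μ^(3)=-3; μ^(4)=-23

((0, 0, 3, 0); (0, 0, 1, 1); (1, 1, 0, 0); (0, 3, 0, 0))


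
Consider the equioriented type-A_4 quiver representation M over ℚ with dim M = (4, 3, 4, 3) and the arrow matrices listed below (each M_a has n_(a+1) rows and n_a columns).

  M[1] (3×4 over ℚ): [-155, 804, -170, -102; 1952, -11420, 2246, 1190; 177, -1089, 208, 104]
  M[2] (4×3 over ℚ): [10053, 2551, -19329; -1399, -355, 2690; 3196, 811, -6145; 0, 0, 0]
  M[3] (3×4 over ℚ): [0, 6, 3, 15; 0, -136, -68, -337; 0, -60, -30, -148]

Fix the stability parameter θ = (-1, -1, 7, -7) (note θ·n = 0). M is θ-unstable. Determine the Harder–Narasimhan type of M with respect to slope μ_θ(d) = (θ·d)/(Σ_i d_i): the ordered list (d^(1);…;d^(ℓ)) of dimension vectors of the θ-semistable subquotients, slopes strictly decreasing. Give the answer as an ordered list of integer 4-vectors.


Interval decomposition of M: I[1,1], I[1,3]^2, I[1,4], I[3,4], I[4,4].
HN type (ℓ=4): μ^(1)=7; μ^(2)=0; μ^(3)=-1; μ^(4)=-7

((0, 0, 2, 0); (0, 0, 2, 2); (4, 3, 0, 0); (0, 0, 0, 1))


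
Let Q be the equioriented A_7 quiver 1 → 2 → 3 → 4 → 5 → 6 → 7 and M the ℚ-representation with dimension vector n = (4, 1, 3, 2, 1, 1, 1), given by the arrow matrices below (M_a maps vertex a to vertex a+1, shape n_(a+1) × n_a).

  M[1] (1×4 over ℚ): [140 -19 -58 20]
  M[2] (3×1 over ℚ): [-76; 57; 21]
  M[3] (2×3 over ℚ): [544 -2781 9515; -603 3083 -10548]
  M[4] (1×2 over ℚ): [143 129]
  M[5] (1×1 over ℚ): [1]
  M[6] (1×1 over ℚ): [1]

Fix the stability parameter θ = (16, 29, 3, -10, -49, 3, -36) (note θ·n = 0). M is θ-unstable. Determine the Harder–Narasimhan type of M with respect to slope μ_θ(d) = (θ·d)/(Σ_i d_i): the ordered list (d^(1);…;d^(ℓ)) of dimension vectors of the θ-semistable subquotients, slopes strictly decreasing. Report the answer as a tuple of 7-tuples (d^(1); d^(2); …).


Via rank(M_{q-1}∘⋯∘M_p): M ≅ I[1,1]^3, I[1,7], I[3,3], I[3,4].
μ_θ-semistable layers: μ^(1)=16; μ^(2)=3; μ^(3)=-7/2; μ^(4)=-44/7

((3, 0, 0, 0, 0, 0, 0); (0, 0, 1, 0, 0, 0, 0); (0, 0, 1, 1, 0, 0, 0); (1, 1, 1, 1, 1, 1, 1))


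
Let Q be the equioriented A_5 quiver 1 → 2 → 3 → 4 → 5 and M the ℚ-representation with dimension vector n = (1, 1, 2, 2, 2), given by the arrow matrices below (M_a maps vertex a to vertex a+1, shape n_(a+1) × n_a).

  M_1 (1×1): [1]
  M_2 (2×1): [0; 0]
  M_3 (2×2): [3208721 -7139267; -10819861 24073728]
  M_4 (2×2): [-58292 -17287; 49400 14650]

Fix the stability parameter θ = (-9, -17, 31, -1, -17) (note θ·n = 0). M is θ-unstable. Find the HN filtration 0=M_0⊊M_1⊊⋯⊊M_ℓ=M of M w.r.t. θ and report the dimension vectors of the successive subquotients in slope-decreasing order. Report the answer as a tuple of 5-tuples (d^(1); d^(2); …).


Interval decomposition of M: I[1,2], I[3,4], I[3,5], I[5,5].
HN type (ℓ=4): μ^(1)=15; μ^(2)=13/3; μ^(3)=-13; μ^(4)=-17

((0, 0, 1, 1, 0); (0, 0, 1, 1, 1); (1, 1, 0, 0, 0); (0, 0, 0, 0, 1))


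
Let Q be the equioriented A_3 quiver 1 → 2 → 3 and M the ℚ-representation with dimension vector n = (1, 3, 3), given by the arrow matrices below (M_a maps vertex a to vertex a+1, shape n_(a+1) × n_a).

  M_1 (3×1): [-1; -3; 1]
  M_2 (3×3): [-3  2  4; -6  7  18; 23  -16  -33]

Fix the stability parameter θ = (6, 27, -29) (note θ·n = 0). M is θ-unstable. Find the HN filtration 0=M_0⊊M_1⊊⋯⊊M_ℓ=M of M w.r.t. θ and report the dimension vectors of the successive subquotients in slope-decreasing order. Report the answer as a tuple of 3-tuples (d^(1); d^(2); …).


Interval decomposition of M: I[1,3], I[2,3]^2.
HN type (ℓ=2): μ^(1)=4/3; μ^(2)=-1

((1, 1, 1); (0, 2, 2))


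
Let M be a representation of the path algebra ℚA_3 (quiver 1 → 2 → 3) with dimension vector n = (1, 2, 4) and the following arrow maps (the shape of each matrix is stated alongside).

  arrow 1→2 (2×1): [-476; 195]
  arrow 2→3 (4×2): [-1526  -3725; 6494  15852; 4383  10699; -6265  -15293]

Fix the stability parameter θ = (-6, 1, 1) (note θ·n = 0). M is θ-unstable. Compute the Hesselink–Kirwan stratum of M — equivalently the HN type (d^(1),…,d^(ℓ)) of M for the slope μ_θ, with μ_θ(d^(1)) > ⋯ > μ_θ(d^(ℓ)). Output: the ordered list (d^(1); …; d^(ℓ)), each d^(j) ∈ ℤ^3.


Interval decomposition of M: I[1,3], I[2,3], I[3,3]^2.
HN type (ℓ=2): μ^(1)=1; μ^(2)=-6

((0, 2, 4); (1, 0, 0))


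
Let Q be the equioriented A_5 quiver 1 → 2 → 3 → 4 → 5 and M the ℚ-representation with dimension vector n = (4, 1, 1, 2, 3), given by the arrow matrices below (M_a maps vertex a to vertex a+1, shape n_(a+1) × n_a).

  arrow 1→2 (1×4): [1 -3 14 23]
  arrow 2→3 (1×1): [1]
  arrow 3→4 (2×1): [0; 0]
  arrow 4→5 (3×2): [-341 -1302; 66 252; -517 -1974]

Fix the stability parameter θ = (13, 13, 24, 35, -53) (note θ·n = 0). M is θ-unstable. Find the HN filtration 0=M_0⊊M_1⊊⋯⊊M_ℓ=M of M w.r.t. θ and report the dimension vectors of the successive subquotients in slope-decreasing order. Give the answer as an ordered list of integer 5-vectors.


Barcode: M ≅ I[1,1]^3, I[1,3], I[4,4], I[4,5], I[5,5]^2. HN layers by μ_θ (5 steps, strictly decreasing):
  μ^(1)=35; μ^(2)=24; μ^(3)=13; μ^(4)=-9; μ^(5)=-53

((0, 0, 0, 1, 0); (0, 0, 1, 0, 0); (4, 1, 0, 0, 0); (0, 0, 0, 1, 1); (0, 0, 0, 0, 2))


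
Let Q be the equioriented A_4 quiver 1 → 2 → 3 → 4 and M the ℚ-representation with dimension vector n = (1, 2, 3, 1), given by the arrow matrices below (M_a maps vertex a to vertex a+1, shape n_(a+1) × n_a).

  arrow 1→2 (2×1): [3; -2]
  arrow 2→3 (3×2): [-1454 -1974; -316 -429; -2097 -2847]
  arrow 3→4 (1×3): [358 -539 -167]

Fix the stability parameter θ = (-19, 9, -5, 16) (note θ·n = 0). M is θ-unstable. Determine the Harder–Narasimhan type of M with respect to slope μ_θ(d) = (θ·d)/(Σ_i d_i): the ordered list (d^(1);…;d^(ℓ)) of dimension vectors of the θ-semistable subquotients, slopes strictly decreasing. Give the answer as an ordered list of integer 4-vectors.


Interval decomposition of M: I[1,4], I[2,3], I[3,3].
HN type (ℓ=4): μ^(1)=16; μ^(2)=2; μ^(3)=-5; μ^(4)=-19

((0, 0, 0, 1); (0, 2, 2, 0); (0, 0, 1, 0); (1, 0, 0, 0))


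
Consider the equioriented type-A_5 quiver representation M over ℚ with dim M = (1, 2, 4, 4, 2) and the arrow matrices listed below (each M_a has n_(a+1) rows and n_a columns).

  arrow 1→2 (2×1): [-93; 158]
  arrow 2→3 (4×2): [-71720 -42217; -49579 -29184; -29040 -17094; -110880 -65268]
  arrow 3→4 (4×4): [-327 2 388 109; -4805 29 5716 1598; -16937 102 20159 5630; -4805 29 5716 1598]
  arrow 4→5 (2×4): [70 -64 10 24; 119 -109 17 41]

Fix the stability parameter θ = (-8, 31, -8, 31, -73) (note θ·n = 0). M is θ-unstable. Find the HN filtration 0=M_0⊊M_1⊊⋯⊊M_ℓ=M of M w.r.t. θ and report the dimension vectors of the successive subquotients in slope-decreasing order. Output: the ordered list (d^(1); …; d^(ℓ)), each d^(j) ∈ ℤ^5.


Barcode: M ≅ I[1,4], I[2,4], I[3,3], I[3,5], I[4,5]. HN layers by μ_θ (5 steps, strictly decreasing):
  μ^(1)=31; μ^(2)=23/2; μ^(3)=-8; μ^(4)=-50/3; μ^(5)=-21

((0, 0, 0, 2, 0); (0, 2, 2, 0, 0); (1, 0, 1, 0, 0); (0, 0, 1, 1, 1); (0, 0, 0, 1, 1))


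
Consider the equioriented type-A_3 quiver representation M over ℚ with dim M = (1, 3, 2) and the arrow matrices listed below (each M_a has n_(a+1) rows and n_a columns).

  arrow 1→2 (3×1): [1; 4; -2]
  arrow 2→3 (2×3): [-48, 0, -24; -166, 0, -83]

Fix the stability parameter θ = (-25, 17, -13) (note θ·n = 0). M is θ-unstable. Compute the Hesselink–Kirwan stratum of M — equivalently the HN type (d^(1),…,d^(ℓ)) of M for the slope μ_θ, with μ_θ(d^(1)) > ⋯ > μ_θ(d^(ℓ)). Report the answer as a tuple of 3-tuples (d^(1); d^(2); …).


Interval decomposition of M: I[1,2], I[2,2], I[2,3], I[3,3].
HN type (ℓ=4): μ^(1)=17; μ^(2)=2; μ^(3)=-13; μ^(4)=-25

((0, 2, 0); (0, 1, 1); (0, 0, 1); (1, 0, 0))


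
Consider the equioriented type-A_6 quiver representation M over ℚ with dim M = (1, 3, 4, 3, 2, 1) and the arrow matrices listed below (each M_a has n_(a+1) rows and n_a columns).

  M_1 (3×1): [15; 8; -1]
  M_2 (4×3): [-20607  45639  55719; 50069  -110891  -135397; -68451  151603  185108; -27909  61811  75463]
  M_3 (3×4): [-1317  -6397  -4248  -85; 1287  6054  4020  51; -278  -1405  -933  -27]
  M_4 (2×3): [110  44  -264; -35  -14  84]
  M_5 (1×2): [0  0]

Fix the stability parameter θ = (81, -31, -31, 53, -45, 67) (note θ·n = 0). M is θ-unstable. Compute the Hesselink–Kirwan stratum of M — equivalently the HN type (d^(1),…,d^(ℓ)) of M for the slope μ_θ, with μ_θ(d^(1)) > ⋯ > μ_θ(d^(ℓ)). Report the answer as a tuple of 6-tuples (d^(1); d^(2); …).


Barcode: M ≅ I[1,5], I[2,4]^2, I[3,3], I[5,5], I[6,6]. HN layers by μ_θ (5 steps, strictly decreasing):
  μ^(1)=67; μ^(2)=53; μ^(3)=27/5; μ^(4)=-31; μ^(5)=-45

((0, 0, 0, 0, 0, 1); (0, 0, 0, 2, 0, 0); (1, 1, 1, 1, 1, 0); (0, 2, 3, 0, 0, 0); (0, 0, 0, 0, 1, 0))


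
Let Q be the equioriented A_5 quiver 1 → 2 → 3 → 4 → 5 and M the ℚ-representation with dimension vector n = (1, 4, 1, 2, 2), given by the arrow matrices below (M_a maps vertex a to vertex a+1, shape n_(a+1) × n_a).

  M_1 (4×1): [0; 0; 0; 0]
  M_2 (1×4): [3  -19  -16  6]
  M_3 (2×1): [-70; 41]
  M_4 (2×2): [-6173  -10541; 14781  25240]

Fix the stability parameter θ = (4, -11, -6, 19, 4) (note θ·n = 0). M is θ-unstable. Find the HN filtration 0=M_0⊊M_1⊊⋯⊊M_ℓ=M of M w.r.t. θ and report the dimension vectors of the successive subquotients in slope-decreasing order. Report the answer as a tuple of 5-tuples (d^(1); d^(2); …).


Barcode: M ≅ I[1,1], I[2,2]^3, I[2,5], I[4,5]. HN layers by μ_θ (4 steps, strictly decreasing):
  μ^(1)=23/2; μ^(2)=4; μ^(3)=-6; μ^(4)=-11

((0, 0, 0, 2, 2); (1, 0, 0, 0, 0); (0, 0, 1, 0, 0); (0, 4, 0, 0, 0))


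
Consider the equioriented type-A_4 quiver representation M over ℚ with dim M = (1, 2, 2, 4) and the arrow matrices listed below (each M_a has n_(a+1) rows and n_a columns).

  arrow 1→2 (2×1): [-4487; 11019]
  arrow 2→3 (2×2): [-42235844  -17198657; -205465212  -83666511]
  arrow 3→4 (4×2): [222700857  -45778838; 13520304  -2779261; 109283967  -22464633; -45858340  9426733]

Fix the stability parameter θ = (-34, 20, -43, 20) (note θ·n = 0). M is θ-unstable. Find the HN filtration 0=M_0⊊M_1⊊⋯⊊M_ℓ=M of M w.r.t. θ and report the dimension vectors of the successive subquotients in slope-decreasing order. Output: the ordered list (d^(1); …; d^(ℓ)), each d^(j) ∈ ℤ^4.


Interval decomposition of M: I[1,4], I[2,2], I[3,4], I[4,4]^2.
HN type (ℓ=4): μ^(1)=20; μ^(2)=-23/2; μ^(3)=-34; μ^(4)=-43

((0, 1, 0, 4); (0, 1, 1, 0); (1, 0, 0, 0); (0, 0, 1, 0))


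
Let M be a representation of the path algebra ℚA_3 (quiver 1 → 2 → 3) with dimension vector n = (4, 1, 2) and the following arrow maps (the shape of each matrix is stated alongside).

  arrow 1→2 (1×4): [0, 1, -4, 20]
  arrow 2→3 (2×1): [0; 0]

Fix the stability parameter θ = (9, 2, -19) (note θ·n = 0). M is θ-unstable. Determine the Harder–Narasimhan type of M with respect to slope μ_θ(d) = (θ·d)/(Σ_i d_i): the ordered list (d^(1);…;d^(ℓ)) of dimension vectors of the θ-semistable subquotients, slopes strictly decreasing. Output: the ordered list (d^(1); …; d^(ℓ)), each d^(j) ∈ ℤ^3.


Interval decomposition of M: I[1,1]^3, I[1,2], I[3,3]^2.
HN type (ℓ=3): μ^(1)=9; μ^(2)=11/2; μ^(3)=-19

((3, 0, 0); (1, 1, 0); (0, 0, 2))


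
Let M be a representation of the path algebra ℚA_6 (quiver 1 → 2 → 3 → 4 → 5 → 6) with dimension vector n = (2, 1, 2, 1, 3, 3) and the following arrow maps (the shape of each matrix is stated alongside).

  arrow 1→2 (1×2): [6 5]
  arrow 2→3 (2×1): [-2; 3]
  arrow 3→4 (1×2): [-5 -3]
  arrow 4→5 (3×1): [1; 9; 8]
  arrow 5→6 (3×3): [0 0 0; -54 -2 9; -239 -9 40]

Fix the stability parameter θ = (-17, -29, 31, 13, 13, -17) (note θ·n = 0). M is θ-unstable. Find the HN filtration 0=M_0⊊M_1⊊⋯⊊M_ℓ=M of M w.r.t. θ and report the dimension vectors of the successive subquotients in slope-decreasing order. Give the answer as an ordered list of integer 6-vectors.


Interval decomposition of M: I[1,1], I[1,5], I[3,3], I[5,6]^2, I[6,6].
HN type (ℓ=5): μ^(1)=31; μ^(2)=19; μ^(3)=-2; μ^(4)=-17; μ^(5)=-23

((0, 0, 1, 0, 0, 0); (0, 0, 1, 1, 1, 0); (0, 0, 0, 0, 2, 2); (1, 0, 0, 0, 0, 1); (1, 1, 0, 0, 0, 0))


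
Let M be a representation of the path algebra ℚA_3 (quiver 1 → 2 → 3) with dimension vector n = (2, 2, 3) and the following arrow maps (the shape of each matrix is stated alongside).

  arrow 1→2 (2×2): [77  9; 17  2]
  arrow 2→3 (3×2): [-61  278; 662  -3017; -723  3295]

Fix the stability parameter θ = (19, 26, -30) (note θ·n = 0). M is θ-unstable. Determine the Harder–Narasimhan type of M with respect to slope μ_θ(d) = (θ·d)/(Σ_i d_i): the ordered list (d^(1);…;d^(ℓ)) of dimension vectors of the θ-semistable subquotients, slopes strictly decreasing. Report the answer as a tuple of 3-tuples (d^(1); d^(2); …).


Interval decomposition of M: I[1,3]^2, I[3,3].
HN type (ℓ=2): μ^(1)=5; μ^(2)=-30

((2, 2, 2); (0, 0, 1))


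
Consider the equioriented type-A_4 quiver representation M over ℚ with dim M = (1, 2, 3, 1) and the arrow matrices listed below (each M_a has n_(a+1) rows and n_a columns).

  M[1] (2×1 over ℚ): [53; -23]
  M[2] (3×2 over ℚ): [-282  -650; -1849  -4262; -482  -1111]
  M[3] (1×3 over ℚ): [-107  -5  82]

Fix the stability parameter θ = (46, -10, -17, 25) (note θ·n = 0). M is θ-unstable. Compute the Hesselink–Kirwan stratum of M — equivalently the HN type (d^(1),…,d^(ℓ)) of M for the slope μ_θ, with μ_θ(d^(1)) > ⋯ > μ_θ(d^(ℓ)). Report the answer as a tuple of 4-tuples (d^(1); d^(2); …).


Via rank(M_{q-1}∘⋯∘M_p): M ≅ I[1,4], I[2,3], I[3,3].
μ_θ-semistable layers: μ^(1)=25; μ^(2)=19/3; μ^(3)=-27/2; μ^(4)=-17

((0, 0, 0, 1); (1, 1, 1, 0); (0, 1, 1, 0); (0, 0, 1, 0))


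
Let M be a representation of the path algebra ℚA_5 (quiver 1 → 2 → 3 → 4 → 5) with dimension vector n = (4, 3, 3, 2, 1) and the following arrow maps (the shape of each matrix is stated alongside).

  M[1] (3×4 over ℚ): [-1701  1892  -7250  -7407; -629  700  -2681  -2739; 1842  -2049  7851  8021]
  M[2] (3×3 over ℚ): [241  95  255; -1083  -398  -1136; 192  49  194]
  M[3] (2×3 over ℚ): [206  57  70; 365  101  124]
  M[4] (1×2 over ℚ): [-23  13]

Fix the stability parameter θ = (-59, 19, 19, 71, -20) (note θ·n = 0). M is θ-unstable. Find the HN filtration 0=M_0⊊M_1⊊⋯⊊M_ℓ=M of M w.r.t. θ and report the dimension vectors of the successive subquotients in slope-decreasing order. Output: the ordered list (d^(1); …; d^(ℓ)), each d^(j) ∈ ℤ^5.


Via rank(M_{q-1}∘⋯∘M_p): M ≅ I[1,1], I[1,3], I[1,4], I[1,5].
μ_θ-semistable layers: μ^(1)=71; μ^(2)=51/2; μ^(3)=19; μ^(4)=-59

((0, 0, 0, 1, 0); (0, 0, 0, 1, 1); (0, 3, 3, 0, 0); (4, 0, 0, 0, 0))


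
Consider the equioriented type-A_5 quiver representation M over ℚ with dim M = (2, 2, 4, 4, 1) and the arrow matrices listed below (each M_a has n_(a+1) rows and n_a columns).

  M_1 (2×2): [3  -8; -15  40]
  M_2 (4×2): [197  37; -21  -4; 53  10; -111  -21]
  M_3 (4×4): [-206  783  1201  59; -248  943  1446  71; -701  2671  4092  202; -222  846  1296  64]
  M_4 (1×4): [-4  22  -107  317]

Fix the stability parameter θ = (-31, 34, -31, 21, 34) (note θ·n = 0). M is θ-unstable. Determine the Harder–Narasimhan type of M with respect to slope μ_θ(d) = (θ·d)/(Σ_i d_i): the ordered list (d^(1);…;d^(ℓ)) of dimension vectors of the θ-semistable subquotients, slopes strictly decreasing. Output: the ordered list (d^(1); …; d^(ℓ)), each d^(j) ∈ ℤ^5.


Via rank(M_{q-1}∘⋯∘M_p): M ≅ I[1,1], I[1,5], I[2,4], I[3,3], I[3,4], I[4,4].
μ_θ-semistable layers: μ^(1)=34; μ^(2)=21; μ^(3)=3/2; μ^(4)=-31

((0, 0, 0, 0, 1); (0, 0, 0, 4, 0); (0, 2, 2, 0, 0); (2, 0, 2, 0, 0))


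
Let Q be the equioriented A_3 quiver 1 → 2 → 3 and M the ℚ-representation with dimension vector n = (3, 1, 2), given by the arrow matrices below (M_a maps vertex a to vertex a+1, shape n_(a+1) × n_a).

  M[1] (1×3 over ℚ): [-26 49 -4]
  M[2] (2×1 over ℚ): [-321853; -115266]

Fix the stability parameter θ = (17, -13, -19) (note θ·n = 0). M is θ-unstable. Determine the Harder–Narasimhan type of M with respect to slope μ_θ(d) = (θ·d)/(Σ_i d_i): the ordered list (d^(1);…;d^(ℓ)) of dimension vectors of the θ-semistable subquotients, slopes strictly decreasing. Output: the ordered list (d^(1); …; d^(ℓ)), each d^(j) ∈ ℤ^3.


Interval decomposition of M: I[1,1]^2, I[1,3], I[3,3].
HN type (ℓ=3): μ^(1)=17; μ^(2)=-5; μ^(3)=-19

((2, 0, 0); (1, 1, 1); (0, 0, 1))


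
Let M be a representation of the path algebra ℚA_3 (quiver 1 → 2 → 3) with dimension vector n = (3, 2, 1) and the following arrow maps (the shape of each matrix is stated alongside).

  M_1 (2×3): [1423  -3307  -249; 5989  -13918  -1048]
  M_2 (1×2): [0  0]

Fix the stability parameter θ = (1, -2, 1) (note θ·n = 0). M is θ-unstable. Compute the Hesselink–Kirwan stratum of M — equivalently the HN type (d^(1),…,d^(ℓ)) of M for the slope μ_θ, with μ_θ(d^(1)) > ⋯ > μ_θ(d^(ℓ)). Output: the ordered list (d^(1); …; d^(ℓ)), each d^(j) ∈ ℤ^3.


Interval decomposition of M: I[1,1], I[1,2]^2, I[3,3].
HN type (ℓ=2): μ^(1)=1; μ^(2)=-1/2

((1, 0, 1); (2, 2, 0))


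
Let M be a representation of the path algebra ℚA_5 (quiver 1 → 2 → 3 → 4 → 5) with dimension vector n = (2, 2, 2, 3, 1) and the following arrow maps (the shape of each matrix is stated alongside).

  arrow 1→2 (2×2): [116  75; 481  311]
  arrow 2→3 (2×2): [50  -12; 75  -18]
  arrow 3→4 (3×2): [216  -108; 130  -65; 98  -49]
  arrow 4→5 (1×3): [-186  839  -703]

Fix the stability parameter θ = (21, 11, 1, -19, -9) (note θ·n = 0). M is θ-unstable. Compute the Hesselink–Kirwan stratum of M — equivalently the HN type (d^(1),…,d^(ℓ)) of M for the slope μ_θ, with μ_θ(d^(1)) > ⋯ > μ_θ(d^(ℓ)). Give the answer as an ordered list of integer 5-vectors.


Interval decomposition of M: I[1,2], I[1,4], I[3,3], I[4,4], I[4,5].
HN type (ℓ=5): μ^(1)=16; μ^(2)=7/2; μ^(3)=1; μ^(4)=-9; μ^(5)=-19

((1, 1, 0, 0, 0); (1, 1, 1, 1, 0); (0, 0, 1, 0, 0); (0, 0, 0, 0, 1); (0, 0, 0, 2, 0))


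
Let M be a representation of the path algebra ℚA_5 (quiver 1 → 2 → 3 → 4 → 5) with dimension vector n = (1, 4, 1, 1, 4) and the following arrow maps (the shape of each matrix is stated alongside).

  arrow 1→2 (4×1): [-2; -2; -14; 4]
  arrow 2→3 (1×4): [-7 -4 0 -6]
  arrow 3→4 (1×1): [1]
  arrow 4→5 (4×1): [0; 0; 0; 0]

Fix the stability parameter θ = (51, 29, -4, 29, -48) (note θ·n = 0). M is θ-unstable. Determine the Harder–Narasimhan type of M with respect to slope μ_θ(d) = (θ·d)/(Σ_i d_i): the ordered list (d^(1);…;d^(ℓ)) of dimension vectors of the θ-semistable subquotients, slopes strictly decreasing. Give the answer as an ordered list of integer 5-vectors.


Interval decomposition of M: I[1,4], I[2,2]^3, I[5,5]^4.
HN type (ℓ=3): μ^(1)=29; μ^(2)=76/3; μ^(3)=-48

((0, 3, 0, 1, 0); (1, 1, 1, 0, 0); (0, 0, 0, 0, 4))


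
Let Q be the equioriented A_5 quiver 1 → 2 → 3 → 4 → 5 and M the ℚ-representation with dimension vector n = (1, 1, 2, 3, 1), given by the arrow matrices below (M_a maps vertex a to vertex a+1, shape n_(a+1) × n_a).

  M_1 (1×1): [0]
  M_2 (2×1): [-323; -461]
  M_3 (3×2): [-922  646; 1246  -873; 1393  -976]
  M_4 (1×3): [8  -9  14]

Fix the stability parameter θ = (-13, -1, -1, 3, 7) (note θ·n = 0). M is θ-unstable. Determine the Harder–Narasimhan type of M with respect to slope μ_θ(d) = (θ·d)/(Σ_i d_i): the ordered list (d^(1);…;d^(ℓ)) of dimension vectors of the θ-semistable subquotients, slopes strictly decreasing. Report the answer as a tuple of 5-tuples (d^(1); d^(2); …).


Interval decomposition of M: I[1,1], I[2,5], I[3,4], I[4,4].
HN type (ℓ=4): μ^(1)=7; μ^(2)=3; μ^(3)=-1; μ^(4)=-13

((0, 0, 0, 0, 1); (0, 0, 0, 3, 0); (0, 1, 2, 0, 0); (1, 0, 0, 0, 0))


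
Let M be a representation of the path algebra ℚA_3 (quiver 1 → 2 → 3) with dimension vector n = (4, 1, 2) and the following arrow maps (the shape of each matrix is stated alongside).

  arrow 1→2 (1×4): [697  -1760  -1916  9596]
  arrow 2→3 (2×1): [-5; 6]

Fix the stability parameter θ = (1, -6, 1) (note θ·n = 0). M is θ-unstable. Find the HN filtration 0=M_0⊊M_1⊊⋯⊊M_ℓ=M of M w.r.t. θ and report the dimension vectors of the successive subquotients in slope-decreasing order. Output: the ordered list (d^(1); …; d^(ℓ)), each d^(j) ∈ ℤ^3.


Interval decomposition of M: I[1,1]^3, I[1,3], I[3,3].
HN type (ℓ=2): μ^(1)=1; μ^(2)=-5/2

((3, 0, 2); (1, 1, 0))


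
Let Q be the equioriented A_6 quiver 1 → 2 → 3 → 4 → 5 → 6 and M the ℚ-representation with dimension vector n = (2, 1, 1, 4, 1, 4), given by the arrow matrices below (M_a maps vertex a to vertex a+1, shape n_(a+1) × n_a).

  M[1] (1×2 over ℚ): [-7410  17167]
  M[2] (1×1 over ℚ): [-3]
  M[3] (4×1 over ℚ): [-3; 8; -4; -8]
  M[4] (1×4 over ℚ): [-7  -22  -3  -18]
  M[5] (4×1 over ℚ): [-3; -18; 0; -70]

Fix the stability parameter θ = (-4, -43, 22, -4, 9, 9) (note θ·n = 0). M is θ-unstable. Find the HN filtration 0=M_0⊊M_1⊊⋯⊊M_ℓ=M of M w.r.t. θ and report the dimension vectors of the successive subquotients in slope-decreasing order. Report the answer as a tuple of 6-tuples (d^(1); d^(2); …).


Interval decomposition of M: I[1,1], I[1,6], I[4,4]^3, I[6,6]^3.
HN type (ℓ=3): μ^(1)=9; μ^(2)=-4; μ^(3)=-47/2

((0, 0, 1, 1, 1, 4); (1, 0, 0, 3, 0, 0); (1, 1, 0, 0, 0, 0))


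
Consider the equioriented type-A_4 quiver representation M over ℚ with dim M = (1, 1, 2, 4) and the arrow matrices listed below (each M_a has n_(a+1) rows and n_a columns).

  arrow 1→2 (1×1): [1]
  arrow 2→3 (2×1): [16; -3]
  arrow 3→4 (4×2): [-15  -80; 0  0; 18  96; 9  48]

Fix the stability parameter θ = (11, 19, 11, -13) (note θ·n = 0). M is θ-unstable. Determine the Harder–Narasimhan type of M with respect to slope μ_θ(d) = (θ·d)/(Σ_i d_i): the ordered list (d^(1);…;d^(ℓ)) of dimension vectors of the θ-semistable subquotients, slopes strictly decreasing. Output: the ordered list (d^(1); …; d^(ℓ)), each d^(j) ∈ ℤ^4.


Barcode: M ≅ I[1,3], I[3,4], I[4,4]^3. HN layers by μ_θ (4 steps, strictly decreasing):
  μ^(1)=15; μ^(2)=11; μ^(3)=-1; μ^(4)=-13

((0, 1, 1, 0); (1, 0, 0, 0); (0, 0, 1, 1); (0, 0, 0, 3))


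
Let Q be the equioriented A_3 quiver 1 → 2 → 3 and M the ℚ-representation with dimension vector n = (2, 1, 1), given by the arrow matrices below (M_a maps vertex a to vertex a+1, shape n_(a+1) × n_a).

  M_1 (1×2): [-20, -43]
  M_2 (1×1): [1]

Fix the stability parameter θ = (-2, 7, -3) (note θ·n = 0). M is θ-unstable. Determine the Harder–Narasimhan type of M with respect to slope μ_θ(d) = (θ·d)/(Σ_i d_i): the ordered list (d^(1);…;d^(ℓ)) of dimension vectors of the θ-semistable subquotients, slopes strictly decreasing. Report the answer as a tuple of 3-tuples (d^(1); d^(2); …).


Interval decomposition of M: I[1,1], I[1,3].
HN type (ℓ=2): μ^(1)=2; μ^(2)=-2

((0, 1, 1); (2, 0, 0))


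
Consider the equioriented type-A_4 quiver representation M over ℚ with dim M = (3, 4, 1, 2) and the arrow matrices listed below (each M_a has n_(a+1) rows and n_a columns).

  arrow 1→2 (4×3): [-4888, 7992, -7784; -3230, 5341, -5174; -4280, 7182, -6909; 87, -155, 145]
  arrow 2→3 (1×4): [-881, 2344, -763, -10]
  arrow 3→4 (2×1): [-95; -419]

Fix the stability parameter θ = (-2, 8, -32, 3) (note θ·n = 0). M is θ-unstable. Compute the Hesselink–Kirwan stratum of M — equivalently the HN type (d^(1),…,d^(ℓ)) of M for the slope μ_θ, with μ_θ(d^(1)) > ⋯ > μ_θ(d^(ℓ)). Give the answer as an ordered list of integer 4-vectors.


Interval decomposition of M: I[1,2]^2, I[1,4], I[2,2], I[4,4].
HN type (ℓ=4): μ^(1)=8; μ^(2)=3; μ^(3)=-2; μ^(4)=-26/3

((0, 3, 0, 0); (0, 0, 0, 2); (2, 0, 0, 0); (1, 1, 1, 0))


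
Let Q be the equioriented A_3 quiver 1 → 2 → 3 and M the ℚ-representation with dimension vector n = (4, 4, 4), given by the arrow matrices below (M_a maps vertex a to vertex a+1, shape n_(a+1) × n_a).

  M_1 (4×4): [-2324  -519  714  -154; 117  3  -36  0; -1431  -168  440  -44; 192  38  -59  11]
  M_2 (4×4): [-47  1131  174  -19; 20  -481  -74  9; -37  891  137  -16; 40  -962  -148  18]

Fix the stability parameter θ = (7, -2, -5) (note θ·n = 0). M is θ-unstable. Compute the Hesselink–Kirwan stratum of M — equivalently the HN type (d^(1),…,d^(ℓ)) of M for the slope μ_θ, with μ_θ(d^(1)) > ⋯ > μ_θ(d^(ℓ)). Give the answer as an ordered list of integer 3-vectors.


Interval decomposition of M: I[1,1], I[1,3]^3, I[2,2], I[3,3].
HN type (ℓ=4): μ^(1)=7; μ^(2)=0; μ^(3)=-2; μ^(4)=-5

((1, 0, 0); (3, 3, 3); (0, 1, 0); (0, 0, 1))


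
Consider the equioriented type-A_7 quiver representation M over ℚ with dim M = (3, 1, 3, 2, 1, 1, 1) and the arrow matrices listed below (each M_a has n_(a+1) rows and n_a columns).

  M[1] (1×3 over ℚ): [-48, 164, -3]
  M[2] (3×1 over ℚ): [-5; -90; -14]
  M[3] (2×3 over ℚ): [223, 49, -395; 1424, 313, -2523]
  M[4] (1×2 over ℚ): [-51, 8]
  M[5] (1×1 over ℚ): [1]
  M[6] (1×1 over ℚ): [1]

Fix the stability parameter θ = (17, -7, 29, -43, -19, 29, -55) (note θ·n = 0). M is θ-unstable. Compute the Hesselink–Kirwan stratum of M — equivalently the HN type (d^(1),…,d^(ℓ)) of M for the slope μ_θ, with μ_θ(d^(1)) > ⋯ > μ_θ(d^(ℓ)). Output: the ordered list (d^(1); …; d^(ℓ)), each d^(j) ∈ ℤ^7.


Barcode: M ≅ I[1,1]^2, I[1,7], I[3,3], I[3,4]. HN layers by μ_θ (3 steps, strictly decreasing):
  μ^(1)=29; μ^(2)=17; μ^(3)=-7

((0, 0, 1, 0, 0, 0, 0); (2, 0, 0, 0, 0, 0, 0); (1, 1, 2, 2, 1, 1, 1))


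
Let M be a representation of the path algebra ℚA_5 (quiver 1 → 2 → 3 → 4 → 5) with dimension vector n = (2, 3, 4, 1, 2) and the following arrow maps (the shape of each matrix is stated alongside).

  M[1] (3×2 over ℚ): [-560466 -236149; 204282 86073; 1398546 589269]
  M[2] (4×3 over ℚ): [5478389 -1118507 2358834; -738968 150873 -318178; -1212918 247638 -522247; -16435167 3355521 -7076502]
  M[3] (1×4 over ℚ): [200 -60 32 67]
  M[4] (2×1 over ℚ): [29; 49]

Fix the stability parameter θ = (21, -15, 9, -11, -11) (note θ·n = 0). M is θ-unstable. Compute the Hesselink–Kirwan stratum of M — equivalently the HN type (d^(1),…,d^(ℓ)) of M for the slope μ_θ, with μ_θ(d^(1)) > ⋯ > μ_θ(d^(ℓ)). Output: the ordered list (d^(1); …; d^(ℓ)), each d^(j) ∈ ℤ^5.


Interval decomposition of M: I[1,1], I[1,5], I[2,3]^2, I[3,3], I[5,5].
HN type (ℓ=5): μ^(1)=21; μ^(2)=9; μ^(3)=-7/5; μ^(4)=-11; μ^(5)=-15

((1, 0, 0, 0, 0); (0, 0, 3, 0, 0); (1, 1, 1, 1, 1); (0, 0, 0, 0, 1); (0, 2, 0, 0, 0))


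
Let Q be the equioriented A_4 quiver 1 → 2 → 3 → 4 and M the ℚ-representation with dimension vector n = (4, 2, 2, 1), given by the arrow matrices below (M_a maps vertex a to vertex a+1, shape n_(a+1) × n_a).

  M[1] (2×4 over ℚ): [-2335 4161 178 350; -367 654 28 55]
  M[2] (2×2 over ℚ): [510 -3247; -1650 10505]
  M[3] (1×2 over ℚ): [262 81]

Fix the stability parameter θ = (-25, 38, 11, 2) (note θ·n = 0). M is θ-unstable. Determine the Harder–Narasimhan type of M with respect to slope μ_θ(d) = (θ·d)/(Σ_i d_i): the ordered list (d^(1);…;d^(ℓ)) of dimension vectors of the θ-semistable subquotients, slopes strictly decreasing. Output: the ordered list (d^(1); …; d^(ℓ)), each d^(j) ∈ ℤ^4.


Via rank(M_{q-1}∘⋯∘M_p): M ≅ I[1,1]^2, I[1,2], I[1,4], I[3,3].
μ_θ-semistable layers: μ^(1)=38; μ^(2)=17; μ^(3)=11; μ^(4)=-25

((0, 1, 0, 0); (0, 1, 1, 1); (0, 0, 1, 0); (4, 0, 0, 0))


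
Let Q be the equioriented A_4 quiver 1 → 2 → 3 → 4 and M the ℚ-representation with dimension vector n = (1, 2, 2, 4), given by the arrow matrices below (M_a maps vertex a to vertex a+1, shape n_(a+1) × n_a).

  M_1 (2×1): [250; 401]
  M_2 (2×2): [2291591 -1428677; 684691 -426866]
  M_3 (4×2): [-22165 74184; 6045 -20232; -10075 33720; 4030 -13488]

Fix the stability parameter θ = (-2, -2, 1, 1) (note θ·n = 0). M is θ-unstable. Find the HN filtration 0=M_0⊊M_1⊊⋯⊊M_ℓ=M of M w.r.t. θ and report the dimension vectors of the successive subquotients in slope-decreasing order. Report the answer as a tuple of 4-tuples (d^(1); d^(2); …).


Barcode: M ≅ I[1,4], I[2,3], I[4,4]^3. HN layers by μ_θ (2 steps, strictly decreasing):
  μ^(1)=1; μ^(2)=-2

((0, 0, 2, 4); (1, 2, 0, 0))


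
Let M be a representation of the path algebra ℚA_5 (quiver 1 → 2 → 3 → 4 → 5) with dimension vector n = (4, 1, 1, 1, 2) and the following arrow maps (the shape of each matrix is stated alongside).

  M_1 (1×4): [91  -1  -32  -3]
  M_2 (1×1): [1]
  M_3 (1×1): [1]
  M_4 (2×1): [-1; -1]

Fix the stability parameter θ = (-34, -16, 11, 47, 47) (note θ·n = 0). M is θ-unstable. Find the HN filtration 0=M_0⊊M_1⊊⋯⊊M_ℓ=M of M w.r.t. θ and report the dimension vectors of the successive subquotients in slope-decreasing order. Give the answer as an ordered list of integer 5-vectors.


Barcode: M ≅ I[1,1]^3, I[1,5], I[5,5]. HN layers by μ_θ (4 steps, strictly decreasing):
  μ^(1)=47; μ^(2)=11; μ^(3)=-16; μ^(4)=-34

((0, 0, 0, 1, 2); (0, 0, 1, 0, 0); (0, 1, 0, 0, 0); (4, 0, 0, 0, 0))


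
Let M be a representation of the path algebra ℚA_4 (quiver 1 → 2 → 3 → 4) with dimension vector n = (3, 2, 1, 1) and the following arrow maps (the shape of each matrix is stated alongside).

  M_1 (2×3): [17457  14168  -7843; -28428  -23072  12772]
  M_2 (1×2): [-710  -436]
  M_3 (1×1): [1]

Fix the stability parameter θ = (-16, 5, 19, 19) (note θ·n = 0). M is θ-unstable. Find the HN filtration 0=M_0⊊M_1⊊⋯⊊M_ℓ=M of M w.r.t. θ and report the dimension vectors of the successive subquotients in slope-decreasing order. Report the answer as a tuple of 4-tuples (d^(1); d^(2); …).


Via rank(M_{q-1}∘⋯∘M_p): M ≅ I[1,1]^2, I[1,4], I[2,2].
μ_θ-semistable layers: μ^(1)=19; μ^(2)=5; μ^(3)=-16

((0, 0, 1, 1); (0, 2, 0, 0); (3, 0, 0, 0))


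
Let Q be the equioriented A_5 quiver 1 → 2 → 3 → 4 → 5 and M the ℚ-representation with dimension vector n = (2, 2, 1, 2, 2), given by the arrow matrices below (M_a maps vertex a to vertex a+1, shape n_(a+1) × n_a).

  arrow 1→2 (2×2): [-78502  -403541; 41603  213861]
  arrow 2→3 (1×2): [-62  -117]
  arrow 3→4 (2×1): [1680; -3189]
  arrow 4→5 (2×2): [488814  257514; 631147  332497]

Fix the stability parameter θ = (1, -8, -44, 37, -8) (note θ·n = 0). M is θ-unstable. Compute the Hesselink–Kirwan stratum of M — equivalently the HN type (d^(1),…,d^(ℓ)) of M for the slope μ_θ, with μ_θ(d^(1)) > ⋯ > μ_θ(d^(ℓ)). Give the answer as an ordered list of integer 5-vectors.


Via rank(M_{q-1}∘⋯∘M_p): M ≅ I[1,2], I[1,5], I[4,4], I[5,5].
μ_θ-semistable layers: μ^(1)=37; μ^(2)=29/2; μ^(3)=-7/2; μ^(4)=-8; μ^(5)=-17

((0, 0, 0, 1, 0); (0, 0, 0, 1, 1); (1, 1, 0, 0, 0); (0, 0, 0, 0, 1); (1, 1, 1, 0, 0))


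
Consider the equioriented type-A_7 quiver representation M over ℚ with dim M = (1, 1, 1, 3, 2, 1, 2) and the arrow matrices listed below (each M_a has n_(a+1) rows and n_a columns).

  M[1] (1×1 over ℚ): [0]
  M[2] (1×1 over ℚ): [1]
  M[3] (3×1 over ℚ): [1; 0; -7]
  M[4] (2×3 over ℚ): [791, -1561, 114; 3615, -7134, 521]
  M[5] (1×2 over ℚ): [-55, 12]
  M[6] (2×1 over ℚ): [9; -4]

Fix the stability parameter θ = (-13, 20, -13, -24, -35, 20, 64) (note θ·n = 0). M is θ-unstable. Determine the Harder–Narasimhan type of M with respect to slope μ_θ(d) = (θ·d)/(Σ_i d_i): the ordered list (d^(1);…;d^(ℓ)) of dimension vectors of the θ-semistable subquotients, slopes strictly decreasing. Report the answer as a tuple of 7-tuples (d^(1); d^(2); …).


Barcode: M ≅ I[1,1], I[2,7], I[4,4], I[4,5], I[7,7]. HN layers by μ_θ (5 steps, strictly decreasing):
  μ^(1)=64; μ^(2)=20; μ^(3)=-13; μ^(4)=-24; μ^(5)=-59/2

((0, 0, 0, 0, 0, 0, 2); (0, 0, 0, 0, 0, 1, 0); (1, 1, 1, 1, 1, 0, 0); (0, 0, 0, 1, 0, 0, 0); (0, 0, 0, 1, 1, 0, 0))


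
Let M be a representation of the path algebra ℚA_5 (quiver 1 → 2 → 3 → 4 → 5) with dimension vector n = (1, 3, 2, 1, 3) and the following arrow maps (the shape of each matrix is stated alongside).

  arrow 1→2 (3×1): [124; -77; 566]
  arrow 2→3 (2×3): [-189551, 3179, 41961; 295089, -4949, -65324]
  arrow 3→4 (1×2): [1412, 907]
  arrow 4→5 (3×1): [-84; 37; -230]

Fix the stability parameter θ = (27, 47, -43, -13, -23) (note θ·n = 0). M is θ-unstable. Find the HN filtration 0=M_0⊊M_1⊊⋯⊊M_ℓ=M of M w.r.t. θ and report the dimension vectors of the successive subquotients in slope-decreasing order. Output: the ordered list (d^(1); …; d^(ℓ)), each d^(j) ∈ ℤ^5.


Interval decomposition of M: I[1,5], I[2,2], I[2,3], I[5,5]^2.
HN type (ℓ=4): μ^(1)=47; μ^(2)=2; μ^(3)=-1; μ^(4)=-23

((0, 1, 0, 0, 0); (0, 1, 1, 0, 0); (1, 1, 1, 1, 1); (0, 0, 0, 0, 2))
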